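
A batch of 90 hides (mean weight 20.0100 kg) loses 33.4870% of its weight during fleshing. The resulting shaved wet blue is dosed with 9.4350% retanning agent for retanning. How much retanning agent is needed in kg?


Total_raw = N * avg_wt = 90 * 20.0100 = 1800.9000 kg
Substrate = Total_raw * (1 - loss/100) = 1800.9000 * (1 - 33.4870/100) = 1197.8326 kg
Retan = Substrate * pct / 100 = 1197.8326 * 9.4350 / 100 = 113.0155 kg


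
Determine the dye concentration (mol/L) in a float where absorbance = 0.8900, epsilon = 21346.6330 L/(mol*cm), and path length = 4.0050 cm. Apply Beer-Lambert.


Formula: c = A / (epsilon * l)
Substituting: c = 0.8900 / (21346.6330 * 4.0050)
Result: 1.0410e-05 mol/L


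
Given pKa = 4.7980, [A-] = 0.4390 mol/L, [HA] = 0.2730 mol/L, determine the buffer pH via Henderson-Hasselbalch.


ratio = [A-] / [HA] = 0.4390 / 0.2730 = 1.6081
log10(ratio) = 0.2063
pH = pKa + log10(ratio) = 4.7980 + 0.2063 = 5.0043


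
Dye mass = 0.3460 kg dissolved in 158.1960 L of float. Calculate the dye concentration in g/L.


Formula: Conc = dye_mass(kg) / volume(L) * 1000
Substituting: Conc = 0.3460 / 158.1960 * 1000
Result: 2.1872 g/L


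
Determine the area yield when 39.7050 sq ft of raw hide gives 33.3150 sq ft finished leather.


Formula: Yield = finished / raw * 100
Substituting: Yield = 33.3150 / 39.7050 * 100
Result: 83.9063 %


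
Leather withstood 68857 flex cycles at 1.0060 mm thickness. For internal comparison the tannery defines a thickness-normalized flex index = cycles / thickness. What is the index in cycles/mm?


Formula: Index = cycles / thickness
Substituting: Index = 68857 / 1.0060
Result: 68446.3221 cycles/mm


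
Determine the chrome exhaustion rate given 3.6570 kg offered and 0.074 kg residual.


Formula: Uptake = (offered - residual) / offered * 100
Substituting: Uptake = (3.6570 - 0.074) / 3.6570 * 100
Result: 97.9765 %


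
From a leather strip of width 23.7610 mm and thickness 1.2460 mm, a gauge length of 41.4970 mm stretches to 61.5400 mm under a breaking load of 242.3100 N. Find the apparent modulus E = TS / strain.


TS = F / (w * t) = 242.3100 / (23.7610 * 1.2460) = 8.1844 N/mm^2
strain = (Lf - L0) / L0 = (61.5400 - 41.4970) / 41.4970 = 0.4830
E = TS / strain = 8.1844 / 0.4830 = 16.9450 N/mm^2


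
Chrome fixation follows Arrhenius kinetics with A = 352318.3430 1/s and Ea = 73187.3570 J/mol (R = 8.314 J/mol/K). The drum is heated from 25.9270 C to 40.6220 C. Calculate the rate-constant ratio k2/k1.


T1 = 25.9270 + 273.15 = 299.0770 K; T2 = 40.6220 + 273.15 = 313.7720 K
k1 = A * exp(-Ea/(R*T1)) = 352318.3430 * exp(-73187.3570/(8.314*299.0770)) = 5.8089e-08 1/s
k2 = A * exp(-Ea/(R*T2)) = 352318.3430 * exp(-73187.3570/(8.314*313.7720)) = 2.3055e-07 1/s
k2/k1 = 2.3055e-07 / 5.8089e-08 = 3.9688


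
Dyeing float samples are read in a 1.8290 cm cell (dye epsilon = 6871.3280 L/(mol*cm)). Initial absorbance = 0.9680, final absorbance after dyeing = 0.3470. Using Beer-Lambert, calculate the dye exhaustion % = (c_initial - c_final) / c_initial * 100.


c_initial = A_i / (epsilon * l) = 0.9680 / (6871.3280 * 1.8290) = 7.7023e-05 mol/L
c_final = A_f / (epsilon * l) = 0.3470 / (6871.3280 * 1.8290) = 2.7611e-05 mol/L
Exhaustion = (c_initial - c_final) / c_initial * 100 = (7.7023e-05 - 2.7611e-05) / 7.7023e-05 * 100 = 64.1529 %


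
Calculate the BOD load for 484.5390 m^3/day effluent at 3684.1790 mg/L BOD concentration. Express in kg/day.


Formula: BOD_load = volume * conc / 1000
Substituting: BOD_load = 484.5390 * 3684.1790 / 1000
Result: 1785.1284 kg/day


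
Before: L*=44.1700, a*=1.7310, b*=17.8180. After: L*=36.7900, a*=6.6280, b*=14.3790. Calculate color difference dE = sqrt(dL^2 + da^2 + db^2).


dL = -7.3800, da = 4.8970, db = -3.4390
dE = sqrt((-7.3800)^2 + 4.8970^2 + (-3.4390)^2) = 9.5011


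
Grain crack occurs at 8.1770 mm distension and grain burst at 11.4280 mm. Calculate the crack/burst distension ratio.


Formula: Ratio = crack / burst
Substituting: Ratio = 8.1770 / 11.4280
Result: 0.7155


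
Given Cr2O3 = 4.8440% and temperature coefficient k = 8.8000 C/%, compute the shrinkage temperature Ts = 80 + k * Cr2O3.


Formula: Ts = 80 + k * Cr2O3
Substituting: Ts = 80 + 8.8000 * 4.8440
Result: 122.6272 C


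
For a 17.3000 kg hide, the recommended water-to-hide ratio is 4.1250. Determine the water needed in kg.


Formula: Water = hide_weight * ratio
Substituting: Water = 17.3000 * 4.1250
Result: 71.3625 kg


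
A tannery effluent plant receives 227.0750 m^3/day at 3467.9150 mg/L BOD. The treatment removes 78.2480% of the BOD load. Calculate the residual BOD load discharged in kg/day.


Load_in = volume * conc / 1000 = 227.0750 * 3467.9150 / 1000 = 787.4768 kg/day
Removed = Load_in * eff / 100 = 787.4768 * 78.2480 / 100 = 616.1848 kg/day
Load_out = Load_in - Removed = 787.4768 - 616.1848 = 171.2920 kg/day


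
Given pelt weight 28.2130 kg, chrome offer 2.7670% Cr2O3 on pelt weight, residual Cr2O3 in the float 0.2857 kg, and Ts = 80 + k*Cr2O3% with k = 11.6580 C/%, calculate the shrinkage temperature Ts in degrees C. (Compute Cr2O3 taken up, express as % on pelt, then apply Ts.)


Offered = pelt * offer_pct / 100 = 28.2130 * 2.7670 / 100 = 0.7807 kg
Uptake = offered - residual = 0.7807 - 0.2857 = 0.4950 kg
Cr2O3% on pelt = uptake / pelt * 100 = 0.4950 / 28.2130 * 100 = 1.7543 %
Ts = 80 + k * Cr2O3% = 80 + 11.6580 * 1.7543 = 100.4522 C


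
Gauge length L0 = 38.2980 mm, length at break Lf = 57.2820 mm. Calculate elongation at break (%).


Formula: Elongation = (Lf - L0) / L0 * 100
Substituting: Elongation = (57.2820 - 38.2980) / 38.2980 * 100
Result: 49.5692 %


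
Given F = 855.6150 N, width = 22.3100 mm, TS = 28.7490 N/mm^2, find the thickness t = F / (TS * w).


Formula: t = F / (TS * w)
Substituting: t = 855.6150 / (28.7490 * 22.3100)
Result: 1.3340 mm


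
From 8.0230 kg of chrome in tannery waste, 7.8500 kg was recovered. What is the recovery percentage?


Formula: Recovery = recovered / input * 100
Substituting: Recovery = 7.8500 / 8.0230 * 100
Result: 97.8437 %


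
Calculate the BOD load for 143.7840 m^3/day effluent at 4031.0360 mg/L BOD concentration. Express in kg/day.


Formula: BOD_load = volume * conc / 1000
Substituting: BOD_load = 143.7840 * 4031.0360 / 1000
Result: 579.5985 kg/day


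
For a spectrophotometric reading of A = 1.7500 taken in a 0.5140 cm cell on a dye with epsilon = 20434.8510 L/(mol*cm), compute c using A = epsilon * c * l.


Formula: c = A / (epsilon * l)
Substituting: c = 1.7500 / (20434.8510 * 0.5140)
Result: 1.6661e-04 mol/L


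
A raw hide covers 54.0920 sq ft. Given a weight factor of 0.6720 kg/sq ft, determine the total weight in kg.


Formula: Weight = area * weight_per_sqft
Substituting: Weight = 54.0920 * 0.6720
Result: 36.3498 kg


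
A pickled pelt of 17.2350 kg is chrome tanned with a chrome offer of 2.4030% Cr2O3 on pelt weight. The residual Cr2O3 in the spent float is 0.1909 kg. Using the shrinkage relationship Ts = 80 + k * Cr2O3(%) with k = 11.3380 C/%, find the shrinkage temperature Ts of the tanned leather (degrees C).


Offered = pelt * offer_pct / 100 = 17.2350 * 2.4030 / 100 = 0.4142 kg
Uptake = offered - residual = 0.4142 - 0.1909 = 0.2233 kg
Cr2O3% on pelt = uptake / pelt * 100 = 0.2233 / 17.2350 * 100 = 1.2954 %
Ts = 80 + k * Cr2O3% = 80 + 11.3380 * 1.2954 = 94.6869 C


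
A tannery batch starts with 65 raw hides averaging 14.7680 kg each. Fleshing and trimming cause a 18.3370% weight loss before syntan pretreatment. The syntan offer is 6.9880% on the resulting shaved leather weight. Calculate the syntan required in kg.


Total_raw = N * avg_wt = 65 * 14.7680 = 959.9200 kg
Substrate = Total_raw * (1 - loss/100) = 959.9200 * (1 - 18.3370/100) = 783.8995 kg
Syntan = Substrate * pct / 100 = 783.8995 * 6.9880 / 100 = 54.7789 kg


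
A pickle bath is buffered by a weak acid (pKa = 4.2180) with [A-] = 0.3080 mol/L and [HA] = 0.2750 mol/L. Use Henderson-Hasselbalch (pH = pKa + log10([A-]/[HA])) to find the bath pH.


ratio = [A-] / [HA] = 0.3080 / 0.2750 = 1.1200
log10(ratio) = 0.049218
pH = pKa + log10(ratio) = 4.2180 + 0.049218 = 4.2672


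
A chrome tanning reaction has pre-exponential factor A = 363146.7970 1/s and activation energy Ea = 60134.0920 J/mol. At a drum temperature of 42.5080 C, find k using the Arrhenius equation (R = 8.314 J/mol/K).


T_K = T_C + 273.15 = 42.5080 + 273.15 = 315.6580 K
exponent = -Ea / (R * T_K) = -60134.0920 / (8.314 * 315.6580) = -22.9136
k = A * exp(exponent) = 363146.7970 * exp(-22.9136) = 4.0627e-05 1/s


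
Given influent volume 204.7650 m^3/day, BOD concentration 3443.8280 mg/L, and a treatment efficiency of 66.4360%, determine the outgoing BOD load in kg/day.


Load_in = volume * conc / 1000 = 204.7650 * 3443.8280 / 1000 = 705.1754 kg/day
Removed = Load_in * eff / 100 = 705.1754 * 66.4360 / 100 = 468.4904 kg/day
Load_out = Load_in - Removed = 705.1754 - 468.4904 = 236.6851 kg/day


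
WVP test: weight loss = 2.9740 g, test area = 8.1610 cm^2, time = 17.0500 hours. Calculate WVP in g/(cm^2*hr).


Formula: WVP = loss / (area * time)
Substituting: WVP = 2.9740 / (8.1610 * 17.0500)
Result: 0.0213734 g/(cm^2*hr)


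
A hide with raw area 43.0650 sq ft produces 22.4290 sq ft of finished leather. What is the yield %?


Formula: Yield = finished / raw * 100
Substituting: Yield = 22.4290 / 43.0650 * 100
Result: 52.0817 %


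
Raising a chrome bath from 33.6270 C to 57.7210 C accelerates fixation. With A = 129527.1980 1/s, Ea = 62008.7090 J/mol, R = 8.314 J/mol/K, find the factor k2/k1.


T1 = 33.6270 + 273.15 = 306.7770 K; T2 = 57.7210 + 273.15 = 330.8710 K
k1 = A * exp(-Ea/(R*T1)) = 129527.1980 * exp(-62008.7090/(8.314*306.7770)) = 3.5794e-06 1/s
k2 = A * exp(-Ea/(R*T2)) = 129527.1980 * exp(-62008.7090/(8.314*330.8710)) = 2.1023e-05 1/s
k2/k1 = 2.1023e-05 / 3.5794e-06 = 5.8732


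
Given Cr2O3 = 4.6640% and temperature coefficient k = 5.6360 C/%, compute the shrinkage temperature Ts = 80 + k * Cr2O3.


Formula: Ts = 80 + k * Cr2O3
Substituting: Ts = 80 + 5.6360 * 4.6640
Result: 106.2863 C


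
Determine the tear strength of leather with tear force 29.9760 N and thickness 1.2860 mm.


Formula: Tear strength = force / thickness
Substituting: Tear strength = 29.9760 / 1.2860
Result: 23.3095 N/mm


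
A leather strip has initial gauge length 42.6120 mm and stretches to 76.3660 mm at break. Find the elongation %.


Formula: Elongation = (Lf - L0) / L0 * 100
Substituting: Elongation = (76.3660 - 42.6120) / 42.6120 * 100
Result: 79.2124 %


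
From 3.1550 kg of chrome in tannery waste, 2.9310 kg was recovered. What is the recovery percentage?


Formula: Recovery = recovered / input * 100
Substituting: Recovery = 2.9310 / 3.1550 * 100
Result: 92.9002 %


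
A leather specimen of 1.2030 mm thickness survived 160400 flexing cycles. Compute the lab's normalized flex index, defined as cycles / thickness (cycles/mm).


Formula: Index = cycles / thickness
Substituting: Index = 160400 / 1.2030
Result: 133333.3333 cycles/mm


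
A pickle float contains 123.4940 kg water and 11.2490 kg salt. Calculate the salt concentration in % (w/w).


Formula: Conc = salt / (water + salt) * 100
Substituting: Conc = 11.2490 / (123.4940 + 11.2490) * 100
Result: 8.3485 %


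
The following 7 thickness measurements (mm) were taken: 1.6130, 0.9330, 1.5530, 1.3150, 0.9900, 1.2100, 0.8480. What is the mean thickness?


Formula: Average = sum / n
Substituting: Average = 8.4620 / 7
Result: 1.2089 mm


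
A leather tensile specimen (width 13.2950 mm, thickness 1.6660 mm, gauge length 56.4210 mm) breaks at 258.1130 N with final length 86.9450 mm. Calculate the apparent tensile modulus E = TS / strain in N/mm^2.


TS = F / (w * t) = 258.1130 / (13.2950 * 1.6660) = 11.6532 N/mm^2
strain = (Lf - L0) / L0 = (86.9450 - 56.4210) / 56.4210 = 0.5410
E = TS / strain = 11.6532 / 0.5410 = 21.5400 N/mm^2


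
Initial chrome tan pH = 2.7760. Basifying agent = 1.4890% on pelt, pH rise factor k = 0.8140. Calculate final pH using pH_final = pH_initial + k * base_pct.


Formula: pH_final = pH_initial + k * base_pct
Substituting: pH_final = 2.7760 + 0.8140 * 1.4890
Result: 3.9880


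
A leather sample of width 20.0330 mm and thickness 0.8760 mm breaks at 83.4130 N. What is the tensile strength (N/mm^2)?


Formula: TS = force / (width * thickness)
Substituting: TS = 83.4130 / (20.0330 * 0.8760)
Result: 4.7532 N/mm^2


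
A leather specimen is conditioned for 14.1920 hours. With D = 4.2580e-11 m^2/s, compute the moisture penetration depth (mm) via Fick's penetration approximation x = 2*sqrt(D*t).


t = 14.1920 hr * 3600 = 51091.2000 s
D * t = 4.2580e-11 * 51091.2000 = 2.1755e-06
x = 2 * sqrt(D*t) = 2 * sqrt(2.1755e-06) = 0.00294989 m = 2.9499 mm


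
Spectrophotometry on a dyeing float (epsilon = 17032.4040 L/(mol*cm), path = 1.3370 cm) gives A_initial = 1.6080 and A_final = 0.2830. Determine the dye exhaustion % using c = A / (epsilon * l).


c_initial = A_i / (epsilon * l) = 1.6080 / (17032.4040 * 1.3370) = 7.0612e-05 mol/L
c_final = A_f / (epsilon * l) = 0.2830 / (17032.4040 * 1.3370) = 1.2427e-05 mol/L
Exhaustion = (c_initial - c_final) / c_initial * 100 = (7.0612e-05 - 1.2427e-05) / 7.0612e-05 * 100 = 82.4005 %


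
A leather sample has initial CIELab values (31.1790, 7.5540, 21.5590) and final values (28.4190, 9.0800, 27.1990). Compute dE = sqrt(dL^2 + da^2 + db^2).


dL = -2.7600, da = 1.5260, db = 5.6400
dE = sqrt((-2.7600)^2 + 1.5260^2 + 5.6400^2) = 6.4619


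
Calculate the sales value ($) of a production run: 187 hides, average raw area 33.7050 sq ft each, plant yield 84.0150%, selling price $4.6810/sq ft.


Raw_total = N * avg_area = 187 * 33.7050 = 6302.8350 sq ft
Finished = Raw_total * yield / 100 = 6302.8350 * 84.0150 / 100 = 5295.3268 sq ft
Value = Finished * price = 5295.3268 * 4.6810 = 24787.4249 $


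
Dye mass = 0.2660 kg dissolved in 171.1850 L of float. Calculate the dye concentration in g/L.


Formula: Conc = dye_mass(kg) / volume(L) * 1000
Substituting: Conc = 0.2660 / 171.1850 * 1000
Result: 1.5539 g/L


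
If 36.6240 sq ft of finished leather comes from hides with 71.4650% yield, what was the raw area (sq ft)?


Formula: raw = finished * 100 / yield
Substituting: raw = 36.6240 * 100 / 71.4650
Result: 51.2475 sq ft


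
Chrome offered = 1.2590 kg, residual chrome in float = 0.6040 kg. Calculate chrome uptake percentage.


Formula: Uptake = (offered - residual) / offered * 100
Substituting: Uptake = (1.2590 - 0.6040) / 1.2590 * 100
Result: 52.0254 %


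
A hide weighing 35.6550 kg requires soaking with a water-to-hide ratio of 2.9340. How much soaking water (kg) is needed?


Formula: Water = hide_weight * ratio
Substituting: Water = 35.6550 * 2.9340
Result: 104.6118 kg


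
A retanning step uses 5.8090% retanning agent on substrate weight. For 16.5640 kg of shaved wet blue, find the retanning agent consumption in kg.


Formula: Retan = substrate * pct / 100
Substituting: Retan = 16.5640 * 5.8090 / 100
Result: 0.9622 kg


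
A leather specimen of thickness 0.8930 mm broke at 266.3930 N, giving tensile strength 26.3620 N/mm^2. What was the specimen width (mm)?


Formula: w = F / (TS * t)
Substituting: w = 266.3930 / (26.3620 * 0.8930)
Result: 11.3160 mm


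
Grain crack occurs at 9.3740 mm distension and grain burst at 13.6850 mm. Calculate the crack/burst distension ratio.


Formula: Ratio = crack / burst
Substituting: Ratio = 9.3740 / 13.6850
Result: 0.6850


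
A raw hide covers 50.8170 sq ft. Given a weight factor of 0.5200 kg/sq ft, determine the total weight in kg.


Formula: Weight = area * weight_per_sqft
Substituting: Weight = 50.8170 * 0.5200
Result: 26.4248 kg


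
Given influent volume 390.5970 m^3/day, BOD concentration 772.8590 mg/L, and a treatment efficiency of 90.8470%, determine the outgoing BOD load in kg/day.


Load_in = volume * conc / 1000 = 390.5970 * 772.8590 / 1000 = 301.8764 kg/day
Removed = Load_in * eff / 100 = 301.8764 * 90.8470 / 100 = 274.2457 kg/day
Load_out = Load_in - Removed = 301.8764 - 274.2457 = 27.6307 kg/day


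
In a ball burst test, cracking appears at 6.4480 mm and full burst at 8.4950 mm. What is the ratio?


Formula: Ratio = crack / burst
Substituting: Ratio = 6.4480 / 8.4950
Result: 0.7590


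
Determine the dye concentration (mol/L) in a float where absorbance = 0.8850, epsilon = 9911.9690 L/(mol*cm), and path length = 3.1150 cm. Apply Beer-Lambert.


Formula: c = A / (epsilon * l)
Substituting: c = 0.8850 / (9911.9690 * 3.1150)
Result: 2.8663e-05 mol/L


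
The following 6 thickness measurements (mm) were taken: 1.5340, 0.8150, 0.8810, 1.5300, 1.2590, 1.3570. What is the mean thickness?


Formula: Average = sum / n
Substituting: Average = 7.3760 / 6
Result: 1.2293 mm


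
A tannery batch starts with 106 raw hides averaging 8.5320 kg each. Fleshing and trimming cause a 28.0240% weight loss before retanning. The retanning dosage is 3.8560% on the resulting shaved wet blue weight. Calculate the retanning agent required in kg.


Total_raw = N * avg_wt = 106 * 8.5320 = 904.3920 kg
Substrate = Total_raw * (1 - loss/100) = 904.3920 * (1 - 28.0240/100) = 650.9452 kg
Retan = Substrate * pct / 100 = 650.9452 * 3.8560 / 100 = 25.1004 kg


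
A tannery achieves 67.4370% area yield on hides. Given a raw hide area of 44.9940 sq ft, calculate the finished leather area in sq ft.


Formula: finished = raw * yield / 100
Substituting: finished = 44.9940 * 67.4370 / 100
Result: 30.3426 sq ft


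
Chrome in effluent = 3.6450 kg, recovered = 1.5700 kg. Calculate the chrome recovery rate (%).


Formula: Recovery = recovered / input * 100
Substituting: Recovery = 1.5700 / 3.6450 * 100
Result: 43.0727 %


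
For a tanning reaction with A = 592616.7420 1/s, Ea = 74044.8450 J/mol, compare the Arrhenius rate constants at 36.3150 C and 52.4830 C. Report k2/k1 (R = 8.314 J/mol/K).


T1 = 36.3150 + 273.15 = 309.4650 K; T2 = 52.4830 + 273.15 = 325.6330 K
k1 = A * exp(-Ea/(R*T1)) = 592616.7420 * exp(-74044.8450/(8.314*309.4650)) = 1.8805e-07 1/s
k2 = A * exp(-Ea/(R*T2)) = 592616.7420 * exp(-74044.8450/(8.314*325.6330)) = 7.8496e-07 1/s
k2/k1 = 7.8496e-07 / 1.8805e-07 = 4.1741


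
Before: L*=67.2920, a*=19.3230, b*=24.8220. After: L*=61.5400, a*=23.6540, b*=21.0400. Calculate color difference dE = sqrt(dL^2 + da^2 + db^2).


dL = -5.7520, da = 4.3310, db = -3.7820
dE = sqrt((-5.7520)^2 + 4.3310^2 + (-3.7820)^2) = 8.1331


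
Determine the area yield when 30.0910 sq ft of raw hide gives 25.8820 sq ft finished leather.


Formula: Yield = finished / raw * 100
Substituting: Yield = 25.8820 / 30.0910 * 100
Result: 86.0124 %


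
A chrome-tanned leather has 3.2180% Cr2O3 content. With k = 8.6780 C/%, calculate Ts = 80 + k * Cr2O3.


Formula: Ts = 80 + k * Cr2O3
Substituting: Ts = 80 + 8.6780 * 3.2180
Result: 107.9258 C


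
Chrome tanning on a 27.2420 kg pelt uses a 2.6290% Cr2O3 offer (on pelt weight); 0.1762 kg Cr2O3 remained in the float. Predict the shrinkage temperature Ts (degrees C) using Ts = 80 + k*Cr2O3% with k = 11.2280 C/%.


Offered = pelt * offer_pct / 100 = 27.2420 * 2.6290 / 100 = 0.7162 kg
Uptake = offered - residual = 0.7162 - 0.1762 = 0.5400 kg
Cr2O3% on pelt = uptake / pelt * 100 = 0.5400 / 27.2420 * 100 = 1.9822 %
Ts = 80 + k * Cr2O3% = 80 + 11.2280 * 1.9822 = 102.2562 C


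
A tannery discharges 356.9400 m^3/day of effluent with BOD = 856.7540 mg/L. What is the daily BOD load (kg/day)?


Formula: BOD_load = volume * conc / 1000
Substituting: BOD_load = 356.9400 * 856.7540 / 1000
Result: 305.8098 kg/day


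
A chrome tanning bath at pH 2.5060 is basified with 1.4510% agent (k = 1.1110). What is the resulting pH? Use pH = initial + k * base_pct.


Formula: pH_final = pH_initial + k * base_pct
Substituting: pH_final = 2.5060 + 1.1110 * 1.4510
Result: 4.1181


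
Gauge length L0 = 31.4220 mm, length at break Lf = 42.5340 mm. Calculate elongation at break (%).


Formula: Elongation = (Lf - L0) / L0 * 100
Substituting: Elongation = (42.5340 - 31.4220) / 31.4220 * 100
Result: 35.3638 %


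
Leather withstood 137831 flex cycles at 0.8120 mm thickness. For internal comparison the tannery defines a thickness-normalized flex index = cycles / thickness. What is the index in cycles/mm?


Formula: Index = cycles / thickness
Substituting: Index = 137831 / 0.8120
Result: 169742.6108 cycles/mm


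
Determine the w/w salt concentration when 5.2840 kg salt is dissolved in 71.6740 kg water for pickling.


Formula: Conc = salt / (water + salt) * 100
Substituting: Conc = 5.2840 / (71.6740 + 5.2840) * 100
Result: 6.8661 %


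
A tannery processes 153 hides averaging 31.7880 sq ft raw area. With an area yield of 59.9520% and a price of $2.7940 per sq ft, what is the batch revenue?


Raw_total = N * avg_area = 153 * 31.7880 = 4863.5640 sq ft
Finished = Raw_total * yield / 100 = 4863.5640 * 59.9520 / 100 = 2915.8039 sq ft
Value = Finished * price = 2915.8039 * 2.7940 = 8146.7561 $


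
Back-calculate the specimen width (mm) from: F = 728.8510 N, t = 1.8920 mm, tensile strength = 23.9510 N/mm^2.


Formula: w = F / (TS * t)
Substituting: w = 728.8510 / (23.9510 * 1.8920)
Result: 16.0840 mm


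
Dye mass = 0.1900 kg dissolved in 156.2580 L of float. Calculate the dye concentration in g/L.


Formula: Conc = dye_mass(kg) / volume(L) * 1000
Substituting: Conc = 0.1900 / 156.2580 * 1000
Result: 1.2159 g/L


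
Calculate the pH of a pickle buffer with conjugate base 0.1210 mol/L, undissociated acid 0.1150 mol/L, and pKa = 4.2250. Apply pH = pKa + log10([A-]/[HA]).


ratio = [A-] / [HA] = 0.1210 / 0.1150 = 1.0522
log10(ratio) = 0.0220875
pH = pKa + log10(ratio) = 4.2250 + 0.0220875 = 4.2471


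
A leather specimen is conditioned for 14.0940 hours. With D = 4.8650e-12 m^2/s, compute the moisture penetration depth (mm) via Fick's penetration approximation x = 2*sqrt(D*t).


t = 14.0940 hr * 3600 = 50738.4000 s
D * t = 4.8650e-12 * 50738.4000 = 2.4684e-07
x = 2 * sqrt(D*t) = 2 * sqrt(2.4684e-07) = 9.9366e-04 m = 0.9937 mm


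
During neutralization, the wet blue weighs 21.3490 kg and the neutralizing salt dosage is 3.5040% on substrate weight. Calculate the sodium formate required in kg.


Formula: Neutralizer = substrate * pct / 100
Substituting: Neutralizer = 21.3490 * 3.5040 / 100
Result: 0.7481 kg


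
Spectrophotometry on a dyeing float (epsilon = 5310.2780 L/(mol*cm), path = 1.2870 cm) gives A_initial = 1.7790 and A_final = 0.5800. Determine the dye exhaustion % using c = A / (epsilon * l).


c_initial = A_i / (epsilon * l) = 1.7790 / (5310.2780 * 1.2870) = 2.6030e-04 mol/L
c_final = A_f / (epsilon * l) = 0.5800 / (5310.2780 * 1.2870) = 8.4866e-05 mol/L
Exhaustion = (c_initial - c_final) / c_initial * 100 = (2.6030e-04 - 8.4866e-05) / 2.6030e-04 * 100 = 67.3974 %


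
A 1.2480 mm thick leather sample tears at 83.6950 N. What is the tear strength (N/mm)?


Formula: Tear strength = force / thickness
Substituting: Tear strength = 83.6950 / 1.2480
Result: 67.0633 N/mm


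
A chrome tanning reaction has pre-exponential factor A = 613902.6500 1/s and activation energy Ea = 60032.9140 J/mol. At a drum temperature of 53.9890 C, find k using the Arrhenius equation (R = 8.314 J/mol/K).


T_K = T_C + 273.15 = 53.9890 + 273.15 = 327.1390 K
exponent = -Ea / (R * T_K) = -60032.9140 / (8.314 * 327.1390) = -22.0723
k = A * exp(exponent) = 613902.6500 * exp(-22.0723) = 1.5931e-04 1/s


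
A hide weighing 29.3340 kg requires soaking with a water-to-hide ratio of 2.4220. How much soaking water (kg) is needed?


Formula: Water = hide_weight * ratio
Substituting: Water = 29.3340 * 2.4220
Result: 71.0469 kg


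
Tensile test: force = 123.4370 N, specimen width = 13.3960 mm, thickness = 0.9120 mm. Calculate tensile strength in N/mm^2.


Formula: TS = force / (width * thickness)
Substituting: TS = 123.4370 / (13.3960 * 0.9120)
Result: 10.1036 N/mm^2


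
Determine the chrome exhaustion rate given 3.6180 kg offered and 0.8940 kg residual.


Formula: Uptake = (offered - residual) / offered * 100
Substituting: Uptake = (3.6180 - 0.8940) / 3.6180 * 100
Result: 75.2902 %


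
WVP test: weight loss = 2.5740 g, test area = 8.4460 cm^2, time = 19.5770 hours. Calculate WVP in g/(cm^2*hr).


Formula: WVP = loss / (area * time)
Substituting: WVP = 2.5740 / (8.4460 * 19.5770)
Result: 0.0155672 g/(cm^2*hr)


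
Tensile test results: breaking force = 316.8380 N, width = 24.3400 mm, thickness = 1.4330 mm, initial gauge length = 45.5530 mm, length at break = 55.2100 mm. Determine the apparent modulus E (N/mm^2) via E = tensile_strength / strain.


TS = F / (w * t) = 316.8380 / (24.3400 * 1.4330) = 9.0839 N/mm^2
strain = (Lf - L0) / L0 = (55.2100 - 45.5530) / 45.5530 = 0.2120
E = TS / strain = 9.0839 / 0.2120 = 42.8494 N/mm^2


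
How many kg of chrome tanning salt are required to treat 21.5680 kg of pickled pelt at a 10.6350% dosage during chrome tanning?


Formula: Chrome = substrate * pct / 100
Substituting: Chrome = 21.5680 * 10.6350 / 100
Result: 2.2938 kg


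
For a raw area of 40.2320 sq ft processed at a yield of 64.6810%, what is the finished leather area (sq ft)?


Formula: finished = raw * yield / 100
Substituting: finished = 40.2320 * 64.6810 / 100
Result: 26.0225 sq ft


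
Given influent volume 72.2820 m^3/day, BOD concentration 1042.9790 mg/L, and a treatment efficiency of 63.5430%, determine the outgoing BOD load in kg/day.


Load_in = volume * conc / 1000 = 72.2820 * 1042.9790 / 1000 = 75.3886 kg/day
Removed = Load_in * eff / 100 = 75.3886 * 63.5430 / 100 = 47.9042 kg/day
Load_out = Load_in - Removed = 75.3886 - 47.9042 = 27.4844 kg/day


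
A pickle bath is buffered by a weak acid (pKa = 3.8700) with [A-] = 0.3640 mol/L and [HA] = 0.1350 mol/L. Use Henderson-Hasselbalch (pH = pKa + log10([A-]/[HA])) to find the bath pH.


ratio = [A-] / [HA] = 0.3640 / 0.1350 = 2.6963
log10(ratio) = 0.4308
pH = pKa + log10(ratio) = 3.8700 + 0.4308 = 4.3008


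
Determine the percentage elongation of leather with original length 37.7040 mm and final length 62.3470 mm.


Formula: Elongation = (Lf - L0) / L0 * 100
Substituting: Elongation = (62.3470 - 37.7040) / 37.7040 * 100
Result: 65.3591 %


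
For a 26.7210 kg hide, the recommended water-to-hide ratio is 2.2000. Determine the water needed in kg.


Formula: Water = hide_weight * ratio
Substituting: Water = 26.7210 * 2.2000
Result: 58.7862 kg


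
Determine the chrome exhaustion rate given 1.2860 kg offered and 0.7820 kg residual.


Formula: Uptake = (offered - residual) / offered * 100
Substituting: Uptake = (1.2860 - 0.7820) / 1.2860 * 100
Result: 39.1913 %


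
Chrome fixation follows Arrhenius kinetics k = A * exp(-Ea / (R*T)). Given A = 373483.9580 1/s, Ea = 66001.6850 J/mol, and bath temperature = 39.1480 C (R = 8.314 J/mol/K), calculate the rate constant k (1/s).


T_K = T_C + 273.15 = 39.1480 + 273.15 = 312.2980 K
exponent = -Ea / (R * T_K) = -66001.6850 / (8.314 * 312.2980) = -25.4200
k = A * exp(exponent) = 373483.9580 * exp(-25.4200) = 3.4080e-06 1/s


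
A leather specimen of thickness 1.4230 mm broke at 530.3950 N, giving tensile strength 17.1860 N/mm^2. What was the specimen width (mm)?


Formula: w = F / (TS * t)
Substituting: w = 530.3950 / (17.1860 * 1.4230)
Result: 21.6880 mm


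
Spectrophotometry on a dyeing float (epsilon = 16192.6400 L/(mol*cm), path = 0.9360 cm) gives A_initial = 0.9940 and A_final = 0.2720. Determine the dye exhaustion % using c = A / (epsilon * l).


c_initial = A_i / (epsilon * l) = 0.9940 / (16192.6400 * 0.9360) = 6.5583e-05 mol/L
c_final = A_f / (epsilon * l) = 0.2720 / (16192.6400 * 0.9360) = 1.7946e-05 mol/L
Exhaustion = (c_initial - c_final) / c_initial * 100 = (6.5583e-05 - 1.7946e-05) / 6.5583e-05 * 100 = 72.6358 %


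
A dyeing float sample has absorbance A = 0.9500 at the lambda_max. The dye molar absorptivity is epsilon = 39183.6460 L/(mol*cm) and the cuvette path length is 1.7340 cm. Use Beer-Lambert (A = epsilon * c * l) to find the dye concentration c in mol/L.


Formula: c = A / (epsilon * l)
Substituting: c = 0.9500 / (39183.6460 * 1.7340)
Result: 1.3982e-05 mol/L


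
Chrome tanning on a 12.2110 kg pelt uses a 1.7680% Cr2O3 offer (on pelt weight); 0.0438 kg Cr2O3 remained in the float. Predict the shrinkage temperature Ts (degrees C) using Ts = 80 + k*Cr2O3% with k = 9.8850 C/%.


Offered = pelt * offer_pct / 100 = 12.2110 * 1.7680 / 100 = 0.2159 kg
Uptake = offered - residual = 0.2159 - 0.0438 = 0.1721 kg
Cr2O3% on pelt = uptake / pelt * 100 = 0.1721 / 12.2110 * 100 = 1.4093 %
Ts = 80 + k * Cr2O3% = 80 + 9.8850 * 1.4093 = 93.9310 C


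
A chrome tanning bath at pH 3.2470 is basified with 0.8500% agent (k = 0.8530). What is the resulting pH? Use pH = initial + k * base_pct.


Formula: pH_final = pH_initial + k * base_pct
Substituting: pH_final = 3.2470 + 0.8530 * 0.8500
Result: 3.9720


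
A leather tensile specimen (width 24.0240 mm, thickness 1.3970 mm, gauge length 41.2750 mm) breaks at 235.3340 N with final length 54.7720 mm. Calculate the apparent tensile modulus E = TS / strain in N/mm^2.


TS = F / (w * t) = 235.3340 / (24.0240 * 1.3970) = 7.0120 N/mm^2
strain = (Lf - L0) / L0 = (54.7720 - 41.2750) / 41.2750 = 0.3270
E = TS / strain = 7.0120 / 0.3270 = 21.4434 N/mm^2


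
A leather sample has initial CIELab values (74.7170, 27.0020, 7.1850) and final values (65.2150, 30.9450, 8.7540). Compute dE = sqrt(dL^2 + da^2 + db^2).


dL = -9.5020, da = 3.9430, db = 1.5690
dE = sqrt((-9.5020)^2 + 3.9430^2 + 1.5690^2) = 10.4066


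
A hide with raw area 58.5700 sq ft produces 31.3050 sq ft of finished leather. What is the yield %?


Formula: Yield = finished / raw * 100
Substituting: Yield = 31.3050 / 58.5700 * 100
Result: 53.4489 %


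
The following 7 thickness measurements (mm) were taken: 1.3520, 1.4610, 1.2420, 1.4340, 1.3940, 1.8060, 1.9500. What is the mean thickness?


Formula: Average = sum / n
Substituting: Average = 10.6390 / 7
Result: 1.5199 mm


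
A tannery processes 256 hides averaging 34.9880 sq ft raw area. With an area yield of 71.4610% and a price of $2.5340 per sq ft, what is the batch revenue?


Raw_total = N * avg_area = 256 * 34.9880 = 8956.9280 sq ft
Finished = Raw_total * yield / 100 = 8956.9280 * 71.4610 / 100 = 6400.7103 sq ft
Value = Finished * price = 6400.7103 * 2.5340 = 16219.3999 $


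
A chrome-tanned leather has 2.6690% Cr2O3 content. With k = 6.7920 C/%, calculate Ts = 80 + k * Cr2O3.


Formula: Ts = 80 + k * Cr2O3
Substituting: Ts = 80 + 6.7920 * 2.6690
Result: 98.1278 C


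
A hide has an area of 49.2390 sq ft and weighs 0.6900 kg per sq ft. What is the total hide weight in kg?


Formula: Weight = area * weight_per_sqft
Substituting: Weight = 49.2390 * 0.6900
Result: 33.9749 kg


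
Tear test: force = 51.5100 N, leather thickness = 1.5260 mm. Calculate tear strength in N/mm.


Formula: Tear strength = force / thickness
Substituting: Tear strength = 51.5100 / 1.5260
Result: 33.7549 N/mm


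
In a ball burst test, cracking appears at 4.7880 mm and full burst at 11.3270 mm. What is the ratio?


Formula: Ratio = crack / burst
Substituting: Ratio = 4.7880 / 11.3270
Result: 0.4227


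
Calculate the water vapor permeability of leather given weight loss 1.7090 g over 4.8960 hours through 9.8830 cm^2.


Formula: WVP = loss / (area * time)
Substituting: WVP = 1.7090 / (9.8830 * 4.8960)
Result: 0.0353193 g/(cm^2*hr)


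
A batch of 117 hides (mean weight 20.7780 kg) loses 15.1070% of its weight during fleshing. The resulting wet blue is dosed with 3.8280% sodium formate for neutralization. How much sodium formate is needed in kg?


Total_raw = N * avg_wt = 117 * 20.7780 = 2431.0260 kg
Substrate = Total_raw * (1 - loss/100) = 2431.0260 * (1 - 15.1070/100) = 2063.7709 kg
Neutralizer = Substrate * pct / 100 = 2063.7709 * 3.8280 / 100 = 79.0012 kg


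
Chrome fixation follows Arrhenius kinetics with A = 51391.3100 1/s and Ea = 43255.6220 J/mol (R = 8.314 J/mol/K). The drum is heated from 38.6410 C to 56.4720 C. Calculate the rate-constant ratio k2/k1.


T1 = 38.6410 + 273.15 = 311.7910 K; T2 = 56.4720 + 273.15 = 329.6220 K
k1 = A * exp(-Ea/(R*T1)) = 51391.3100 * exp(-43255.6220/(8.314*311.7910)) = 0.00291054 1/s
k2 = A * exp(-Ea/(R*T2)) = 51391.3100 * exp(-43255.6220/(8.314*329.6220)) = 0.00717789 1/s
k2/k1 = 0.00717789 / 0.00291054 = 2.4662


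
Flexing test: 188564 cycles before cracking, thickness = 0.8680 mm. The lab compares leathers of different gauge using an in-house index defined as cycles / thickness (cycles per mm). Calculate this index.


Formula: Index = cycles / thickness
Substituting: Index = 188564 / 0.8680
Result: 217239.6313 cycles/mm


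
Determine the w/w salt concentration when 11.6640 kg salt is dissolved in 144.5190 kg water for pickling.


Formula: Conc = salt / (water + salt) * 100
Substituting: Conc = 11.6640 / (144.5190 + 11.6640) * 100
Result: 7.4682 %


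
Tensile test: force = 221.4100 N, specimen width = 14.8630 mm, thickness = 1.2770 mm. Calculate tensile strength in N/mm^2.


Formula: TS = force / (width * thickness)
Substituting: TS = 221.4100 / (14.8630 * 1.2770)
Result: 11.6654 N/mm^2


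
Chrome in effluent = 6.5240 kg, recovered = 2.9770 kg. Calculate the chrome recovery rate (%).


Formula: Recovery = recovered / input * 100
Substituting: Recovery = 2.9770 / 6.5240 * 100
Result: 45.6315 %


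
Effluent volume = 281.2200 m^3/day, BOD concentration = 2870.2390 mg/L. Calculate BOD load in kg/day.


Formula: BOD_load = volume * conc / 1000
Substituting: BOD_load = 281.2200 * 2870.2390 / 1000
Result: 807.1686 kg/day


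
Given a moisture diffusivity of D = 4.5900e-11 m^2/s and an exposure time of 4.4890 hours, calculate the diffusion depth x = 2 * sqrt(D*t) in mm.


t = 4.4890 hr * 3600 = 16160.4000 s
D * t = 4.5900e-11 * 16160.4000 = 7.4176e-07
x = 2 * sqrt(D*t) = 2 * sqrt(7.4176e-07) = 0.00172251 m = 1.7225 mm


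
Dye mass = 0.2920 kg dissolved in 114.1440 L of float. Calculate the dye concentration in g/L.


Formula: Conc = dye_mass(kg) / volume(L) * 1000
Substituting: Conc = 0.2920 / 114.1440 * 1000
Result: 2.5582 g/L


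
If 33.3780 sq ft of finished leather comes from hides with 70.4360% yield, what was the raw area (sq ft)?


Formula: raw = finished * 100 / yield
Substituting: raw = 33.3780 * 100 / 70.4360
Result: 47.3877 sq ft


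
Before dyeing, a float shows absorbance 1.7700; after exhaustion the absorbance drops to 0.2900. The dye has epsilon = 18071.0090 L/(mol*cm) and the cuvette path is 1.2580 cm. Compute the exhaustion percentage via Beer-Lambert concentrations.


c_initial = A_i / (epsilon * l) = 1.7700 / (18071.0090 * 1.2580) = 7.7859e-05 mol/L
c_final = A_f / (epsilon * l) = 0.2900 / (18071.0090 * 1.2580) = 1.2757e-05 mol/L
Exhaustion = (c_initial - c_final) / c_initial * 100 = (7.7859e-05 - 1.2757e-05) / 7.7859e-05 * 100 = 83.6158 %


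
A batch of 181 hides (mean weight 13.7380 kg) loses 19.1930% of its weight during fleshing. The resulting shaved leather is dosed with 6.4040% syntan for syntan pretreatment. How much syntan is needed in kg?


Total_raw = N * avg_wt = 181 * 13.7380 = 2486.5780 kg
Substrate = Total_raw * (1 - loss/100) = 2486.5780 * (1 - 19.1930/100) = 2009.3291 kg
Syntan = Substrate * pct / 100 = 2009.3291 * 6.4040 / 100 = 128.6774 kg


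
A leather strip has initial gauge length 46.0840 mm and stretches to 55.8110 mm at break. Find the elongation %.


Formula: Elongation = (Lf - L0) / L0 * 100
Substituting: Elongation = (55.8110 - 46.0840) / 46.0840 * 100
Result: 21.1071 %


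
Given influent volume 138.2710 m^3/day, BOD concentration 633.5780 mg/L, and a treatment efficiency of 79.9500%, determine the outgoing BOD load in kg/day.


Load_in = volume * conc / 1000 = 138.2710 * 633.5780 / 1000 = 87.6055 kg/day
Removed = Load_in * eff / 100 = 87.6055 * 79.9500 / 100 = 70.0406 kg/day
Load_out = Load_in - Removed = 87.6055 - 70.0406 = 17.5649 kg/day


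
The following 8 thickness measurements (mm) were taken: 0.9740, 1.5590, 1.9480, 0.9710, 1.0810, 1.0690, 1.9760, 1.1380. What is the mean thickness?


Formula: Average = sum / n
Substituting: Average = 10.7160 / 8
Result: 1.3395 mm


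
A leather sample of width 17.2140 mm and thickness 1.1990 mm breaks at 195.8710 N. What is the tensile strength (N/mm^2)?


Formula: TS = force / (width * thickness)
Substituting: TS = 195.8710 / (17.2140 * 1.1990)
Result: 9.4901 N/mm^2


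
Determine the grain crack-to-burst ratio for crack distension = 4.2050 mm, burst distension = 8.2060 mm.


Formula: Ratio = crack / burst
Substituting: Ratio = 4.2050 / 8.2060
Result: 0.5124


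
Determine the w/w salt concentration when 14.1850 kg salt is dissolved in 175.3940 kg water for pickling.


Formula: Conc = salt / (water + salt) * 100
Substituting: Conc = 14.1850 / (175.3940 + 14.1850) * 100
Result: 7.4824 %


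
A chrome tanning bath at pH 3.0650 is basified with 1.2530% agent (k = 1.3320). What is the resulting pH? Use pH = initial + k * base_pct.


Formula: pH_final = pH_initial + k * base_pct
Substituting: pH_final = 3.0650 + 1.3320 * 1.2530
Result: 4.7340


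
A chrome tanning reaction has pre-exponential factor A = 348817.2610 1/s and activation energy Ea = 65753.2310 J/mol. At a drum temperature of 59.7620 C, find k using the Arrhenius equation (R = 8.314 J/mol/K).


T_K = T_C + 273.15 = 59.7620 + 273.15 = 332.9120 K
exponent = -Ea / (R * T_K) = -65753.2310 / (8.314 * 332.9120) = -23.7562
k = A * exp(exponent) = 348817.2610 * exp(-23.7562) = 1.6803e-05 1/s


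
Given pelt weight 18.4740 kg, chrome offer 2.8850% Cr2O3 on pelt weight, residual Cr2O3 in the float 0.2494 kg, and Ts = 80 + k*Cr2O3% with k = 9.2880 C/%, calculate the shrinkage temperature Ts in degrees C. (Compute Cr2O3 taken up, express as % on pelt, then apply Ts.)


Offered = pelt * offer_pct / 100 = 18.4740 * 2.8850 / 100 = 0.5330 kg
Uptake = offered - residual = 0.5330 - 0.2494 = 0.2836 kg
Cr2O3% on pelt = uptake / pelt * 100 = 0.2836 / 18.4740 * 100 = 1.5350 %
Ts = 80 + k * Cr2O3% = 80 + 9.2880 * 1.5350 = 94.2570 C


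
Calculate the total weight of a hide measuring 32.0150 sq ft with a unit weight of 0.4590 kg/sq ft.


Formula: Weight = area * weight_per_sqft
Substituting: Weight = 32.0150 * 0.4590
Result: 14.6949 kg


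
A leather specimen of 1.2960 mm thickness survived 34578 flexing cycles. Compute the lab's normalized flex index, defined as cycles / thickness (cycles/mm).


Formula: Index = cycles / thickness
Substituting: Index = 34578 / 1.2960
Result: 26680.5556 cycles/mm


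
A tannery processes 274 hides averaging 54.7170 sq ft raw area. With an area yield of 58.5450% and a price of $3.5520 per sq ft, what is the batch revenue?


Raw_total = N * avg_area = 274 * 54.7170 = 14992.4580 sq ft
Finished = Raw_total * yield / 100 = 14992.4580 * 58.5450 / 100 = 8777.3345 sq ft
Value = Finished * price = 8777.3345 * 3.5520 = 31177.0923 $


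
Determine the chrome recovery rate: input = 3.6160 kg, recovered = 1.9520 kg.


Formula: Recovery = recovered / input * 100
Substituting: Recovery = 1.9520 / 3.6160 * 100
Result: 53.9823 %


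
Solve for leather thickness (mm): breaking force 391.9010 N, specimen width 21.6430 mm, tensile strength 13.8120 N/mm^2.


Formula: t = F / (TS * w)
Substituting: t = 391.9010 / (13.8120 * 21.6430)
Result: 1.3110 mm


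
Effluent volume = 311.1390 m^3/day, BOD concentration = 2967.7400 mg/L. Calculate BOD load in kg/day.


Formula: BOD_load = volume * conc / 1000
Substituting: BOD_load = 311.1390 * 2967.7400 / 1000
Result: 923.3797 kg/day


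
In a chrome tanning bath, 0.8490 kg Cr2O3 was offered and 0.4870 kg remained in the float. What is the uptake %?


Formula: Uptake = (offered - residual) / offered * 100
Substituting: Uptake = (0.8490 - 0.4870) / 0.8490 * 100
Result: 42.6384 %
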